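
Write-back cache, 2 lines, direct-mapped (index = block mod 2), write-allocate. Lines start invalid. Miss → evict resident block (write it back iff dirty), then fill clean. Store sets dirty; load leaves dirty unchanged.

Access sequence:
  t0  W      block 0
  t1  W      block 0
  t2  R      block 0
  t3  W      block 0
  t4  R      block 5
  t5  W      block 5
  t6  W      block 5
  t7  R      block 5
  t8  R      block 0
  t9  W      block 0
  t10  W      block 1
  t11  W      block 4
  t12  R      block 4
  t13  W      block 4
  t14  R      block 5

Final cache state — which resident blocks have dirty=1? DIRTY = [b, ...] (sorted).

0: W B0 -> L0 miss  d=D]
1: W B0 -> L0 hit  d=D]
2: R B0 -> L0 hit  d=D]
3: W B0 -> L0 hit  d=D]
4: R B5 -> L1 miss  d=-]
5: W B5 -> L1 hit  d=D]
6: W B5 -> L1 hit  d=D]
7: R B5 -> L1 hit  d=D]
8: R B0 -> L0 hit  d=D]
9: W B0 -> L0 hit  d=D]
10: W B1 -> L1 miss wb->B5  d=D]
11: W B4 -> L0 miss wb->B0  d=D]
12: R B4 -> L0 hit  d=D]
13: W B4 -> L0 hit  d=D]
14: R B5 -> L1 miss wb->B1  d=-]

DIRTY = [4]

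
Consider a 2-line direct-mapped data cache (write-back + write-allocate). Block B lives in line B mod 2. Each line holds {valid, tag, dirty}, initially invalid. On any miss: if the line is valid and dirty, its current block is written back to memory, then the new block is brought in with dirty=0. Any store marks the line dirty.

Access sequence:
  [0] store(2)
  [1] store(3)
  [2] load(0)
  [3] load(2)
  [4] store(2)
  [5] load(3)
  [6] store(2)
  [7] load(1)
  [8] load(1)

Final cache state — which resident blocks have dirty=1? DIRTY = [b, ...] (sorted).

  0 | W B2 → L0 miss [D]
  1 | W B3 → L1 miss [D]
  2 | R B0 → L0 miss wb→B2 [-]
  3 | R B2 → L0 miss [-]
  4 | W B2 → L0 hit [D]
  5 | R B3 → L1 hit [D]
  6 | W B2 → L0 hit [D]
  7 | R B1 → L1 miss wb→B3 [-]
  8 | R B1 → L1 hit [-]

DIRTY = [2]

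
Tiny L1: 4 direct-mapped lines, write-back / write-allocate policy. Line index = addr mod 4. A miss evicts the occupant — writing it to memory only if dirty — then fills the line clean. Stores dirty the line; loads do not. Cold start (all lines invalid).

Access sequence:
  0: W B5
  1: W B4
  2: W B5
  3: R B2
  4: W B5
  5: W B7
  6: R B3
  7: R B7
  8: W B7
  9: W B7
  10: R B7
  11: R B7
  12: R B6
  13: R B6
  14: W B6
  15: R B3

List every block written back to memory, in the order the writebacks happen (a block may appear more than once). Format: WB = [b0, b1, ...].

0: W B5 → L1 miss [D]
1: W B4 → L0 miss [D]
2: W B5 → L1 hit [D]
3: R B2 → L2 miss [-]
4: W B5 → L1 hit [D]
5: W B7 → L3 miss [D]
6: R B3 → L3 miss wb→B7 [-]
7: R B7 → L3 miss [-]
8: W B7 → L3 hit [D]
9: W B7 → L3 hit [D]
10: R B7 → L3 hit [D]
11: R B7 → L3 hit [D]
12: R B6 → L2 miss [-]
13: R B6 → L2 hit [-]
14: W B6 → L2 hit [D]
15: R B3 → L3 miss wb→B7 [-]

WB = [7, 7]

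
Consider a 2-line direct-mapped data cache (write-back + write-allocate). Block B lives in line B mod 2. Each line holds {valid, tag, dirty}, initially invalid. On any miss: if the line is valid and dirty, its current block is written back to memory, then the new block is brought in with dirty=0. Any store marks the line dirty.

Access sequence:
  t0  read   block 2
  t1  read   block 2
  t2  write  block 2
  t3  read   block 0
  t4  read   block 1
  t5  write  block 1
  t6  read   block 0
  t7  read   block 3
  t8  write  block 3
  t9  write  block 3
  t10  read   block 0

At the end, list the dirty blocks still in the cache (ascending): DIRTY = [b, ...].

DIRTY = [3]

0: R B2 → L0 miss [-]
1: R B2 → L0 hit [-]
2: W B2 → L0 hit [D]
3: R B0 → L0 miss wb→B2 [-]
4: R B1 → L1 miss [-]
5: W B1 → L1 hit [D]
6: R B0 → L0 hit [-]
7: R B3 → L1 miss wb→B1 [-]
8: W B3 → L1 hit [D]
9: W B3 → L1 hit [D]
10: R B0 → L0 hit [-]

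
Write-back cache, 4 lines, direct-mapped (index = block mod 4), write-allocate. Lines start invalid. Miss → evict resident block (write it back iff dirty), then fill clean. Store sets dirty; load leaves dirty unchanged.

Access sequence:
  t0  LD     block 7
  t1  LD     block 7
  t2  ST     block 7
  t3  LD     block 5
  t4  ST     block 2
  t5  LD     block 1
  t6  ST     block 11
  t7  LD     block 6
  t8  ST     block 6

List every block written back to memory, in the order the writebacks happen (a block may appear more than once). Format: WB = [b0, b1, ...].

WB = [7, 2]

0: R B7 -> L3 miss  d=-]
1: R B7 -> L3 hit  d=-]
2: W B7 -> L3 hit  d=D]
3: R B5 -> L1 miss  d=-]
4: W B2 -> L2 miss  d=D]
5: R B1 -> L1 miss  d=-]
6: W B11 -> L3 miss wb->B7  d=D]
7: R B6 -> L2 miss wb->B2  d=-]
8: W B6 -> L2 hit  d=D]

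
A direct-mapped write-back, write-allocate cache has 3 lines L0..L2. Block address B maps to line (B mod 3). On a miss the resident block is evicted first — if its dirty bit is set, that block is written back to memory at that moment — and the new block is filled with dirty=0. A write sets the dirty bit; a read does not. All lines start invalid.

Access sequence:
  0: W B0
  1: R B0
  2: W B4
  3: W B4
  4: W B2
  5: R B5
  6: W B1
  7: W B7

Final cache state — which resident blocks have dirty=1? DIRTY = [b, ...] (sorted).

0: W B0 → L0 miss [D]
1: R B0 → L0 hit [D]
2: W B4 → L1 miss [D]
3: W B4 → L1 hit [D]
4: W B2 → L2 miss [D]
5: R B5 → L2 miss wb→B2 [-]
6: W B1 → L1 miss wb→B4 [D]
7: W B7 → L1 miss wb→B1 [D]

DIRTY = [0, 7]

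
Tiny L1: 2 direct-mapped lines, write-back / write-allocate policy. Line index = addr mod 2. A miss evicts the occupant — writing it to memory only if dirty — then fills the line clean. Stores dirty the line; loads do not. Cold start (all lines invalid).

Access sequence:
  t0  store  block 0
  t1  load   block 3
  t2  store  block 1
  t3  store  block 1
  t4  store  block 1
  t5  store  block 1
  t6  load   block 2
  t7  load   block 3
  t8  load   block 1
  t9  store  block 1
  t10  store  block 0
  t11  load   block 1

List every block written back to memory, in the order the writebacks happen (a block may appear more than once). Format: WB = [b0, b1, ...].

0: W B0 -> L0 miss  d=D]
1: R B3 -> L1 miss  d=-]
2: W B1 -> L1 miss  d=D]
3: W B1 -> L1 hit  d=D]
4: W B1 -> L1 hit  d=D]
5: W B1 -> L1 hit  d=D]
6: R B2 -> L0 miss wb->B0  d=-]
7: R B3 -> L1 miss wb->B1  d=-]
8: R B1 -> L1 miss  d=-]
9: W B1 -> L1 hit  d=D]
10: W B0 -> L0 miss  d=D]
11: R B1 -> L1 hit  d=D]

WB = [0, 1]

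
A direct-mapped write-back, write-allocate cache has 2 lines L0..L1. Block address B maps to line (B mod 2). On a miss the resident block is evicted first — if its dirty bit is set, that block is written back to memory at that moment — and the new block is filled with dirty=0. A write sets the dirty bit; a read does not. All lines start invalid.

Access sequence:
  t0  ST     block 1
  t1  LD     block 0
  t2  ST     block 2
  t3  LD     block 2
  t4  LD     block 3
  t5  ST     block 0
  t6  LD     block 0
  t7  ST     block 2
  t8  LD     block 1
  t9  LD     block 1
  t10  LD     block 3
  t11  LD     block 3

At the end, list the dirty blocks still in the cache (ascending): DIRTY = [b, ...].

0: W B1 → L1 miss [D]
1: R B0 → L0 miss [-]
2: W B2 → L0 miss [D]
3: R B2 → L0 hit [D]
4: R B3 → L1 miss wb→B1 [-]
5: W B0 → L0 miss wb→B2 [D]
6: R B0 → L0 hit [D]
7: W B2 → L0 miss wb→B0 [D]
8: R B1 → L1 miss [-]
9: R B1 → L1 hit [-]
10: R B3 → L1 miss [-]
11: R B3 → L1 hit [-]

DIRTY = [2]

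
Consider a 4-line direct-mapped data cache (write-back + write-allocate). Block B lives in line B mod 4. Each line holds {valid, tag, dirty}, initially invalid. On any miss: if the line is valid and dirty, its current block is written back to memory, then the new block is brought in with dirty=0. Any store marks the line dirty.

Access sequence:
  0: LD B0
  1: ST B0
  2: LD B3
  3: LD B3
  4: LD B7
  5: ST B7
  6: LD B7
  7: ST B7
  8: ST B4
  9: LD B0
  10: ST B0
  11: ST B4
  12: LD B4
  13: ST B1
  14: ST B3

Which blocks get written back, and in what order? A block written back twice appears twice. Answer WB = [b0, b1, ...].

WB = [0, 4, 0, 7]

  0 | R B0 → L0 miss [-]
  1 | W B0 → L0 hit [D]
  2 | R B3 → L3 miss [-]
  3 | R B3 → L3 hit [-]
  4 | R B7 → L3 miss [-]
  5 | W B7 → L3 hit [D]
  6 | R B7 → L3 hit [D]
  7 | W B7 → L3 hit [D]
  8 | W B4 → L0 miss wb→B0 [D]
  9 | R B0 → L0 miss wb→B4 [-]
  10 | W B0 → L0 hit [D]
  11 | W B4 → L0 miss wb→B0 [D]
  12 | R B4 → L0 hit [D]
  13 | W B1 → L1 miss [D]
  14 | W B3 → L3 miss wb→B7 [D]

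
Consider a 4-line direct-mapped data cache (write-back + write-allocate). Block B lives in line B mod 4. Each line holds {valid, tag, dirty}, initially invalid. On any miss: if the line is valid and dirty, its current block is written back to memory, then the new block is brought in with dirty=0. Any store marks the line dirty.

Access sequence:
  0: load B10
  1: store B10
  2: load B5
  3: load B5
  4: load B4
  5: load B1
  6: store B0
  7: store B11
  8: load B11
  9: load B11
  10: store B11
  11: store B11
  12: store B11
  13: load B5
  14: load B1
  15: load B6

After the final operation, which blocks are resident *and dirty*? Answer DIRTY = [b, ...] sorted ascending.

DIRTY = [0, 11]

0: R B10 → L2 miss [-]
1: W B10 → L2 hit [D]
2: R B5 → L1 miss [-]
3: R B5 → L1 hit [-]
4: R B4 → L0 miss [-]
5: R B1 → L1 miss [-]
6: W B0 → L0 miss [D]
7: W B11 → L3 miss [D]
8: R B11 → L3 hit [D]
9: R B11 → L3 hit [D]
10: W B11 → L3 hit [D]
11: W B11 → L3 hit [D]
12: W B11 → L3 hit [D]
13: R B5 → L1 miss [-]
14: R B1 → L1 miss [-]
15: R B6 → L2 miss wb→B10 [-]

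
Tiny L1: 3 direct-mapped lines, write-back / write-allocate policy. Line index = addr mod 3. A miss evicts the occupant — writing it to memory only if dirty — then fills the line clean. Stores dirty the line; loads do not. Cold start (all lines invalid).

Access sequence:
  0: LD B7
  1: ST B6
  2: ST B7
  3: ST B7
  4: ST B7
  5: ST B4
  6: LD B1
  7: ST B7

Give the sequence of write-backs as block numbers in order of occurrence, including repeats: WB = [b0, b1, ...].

0: R B7 -> L1 miss  d=-]
1: W B6 -> L0 miss  d=D]
2: W B7 -> L1 hit  d=D]
3: W B7 -> L1 hit  d=D]
4: W B7 -> L1 hit  d=D]
5: W B4 -> L1 miss wb->B7  d=D]
6: R B1 -> L1 miss wb->B4  d=-]
7: W B7 -> L1 miss  d=D]

WB = [7, 4]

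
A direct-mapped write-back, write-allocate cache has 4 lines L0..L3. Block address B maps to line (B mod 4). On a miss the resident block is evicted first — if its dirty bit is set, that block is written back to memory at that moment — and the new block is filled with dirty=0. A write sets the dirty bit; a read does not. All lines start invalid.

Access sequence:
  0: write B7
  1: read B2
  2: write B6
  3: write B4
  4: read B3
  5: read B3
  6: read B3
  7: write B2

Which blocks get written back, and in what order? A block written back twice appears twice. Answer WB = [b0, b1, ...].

WB = [7, 6]

  0 | W B7 → L3 miss [D]
  1 | R B2 → L2 miss [-]
  2 | W B6 → L2 miss [D]
  3 | W B4 → L0 miss [D]
  4 | R B3 → L3 miss wb→B7 [-]
  5 | R B3 → L3 hit [-]
  6 | R B3 → L3 hit [-]
  7 | W B2 → L2 miss wb→B6 [D]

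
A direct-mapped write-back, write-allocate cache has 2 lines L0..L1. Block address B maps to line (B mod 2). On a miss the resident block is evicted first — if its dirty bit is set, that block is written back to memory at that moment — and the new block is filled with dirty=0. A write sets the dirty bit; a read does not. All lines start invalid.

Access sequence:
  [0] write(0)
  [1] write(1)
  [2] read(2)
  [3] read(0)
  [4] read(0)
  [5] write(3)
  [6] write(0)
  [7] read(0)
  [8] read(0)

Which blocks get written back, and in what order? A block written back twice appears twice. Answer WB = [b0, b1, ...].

WB = [0, 1]

  0 | W B0 → L0 miss [D]
  1 | W B1 → L1 miss [D]
  2 | R B2 → L0 miss wb→B0 [-]
  3 | R B0 → L0 miss [-]
  4 | R B0 → L0 hit [-]
  5 | W B3 → L1 miss wb→B1 [D]
  6 | W B0 → L0 hit [D]
  7 | R B0 → L0 hit [D]
  8 | R B0 → L0 hit [D]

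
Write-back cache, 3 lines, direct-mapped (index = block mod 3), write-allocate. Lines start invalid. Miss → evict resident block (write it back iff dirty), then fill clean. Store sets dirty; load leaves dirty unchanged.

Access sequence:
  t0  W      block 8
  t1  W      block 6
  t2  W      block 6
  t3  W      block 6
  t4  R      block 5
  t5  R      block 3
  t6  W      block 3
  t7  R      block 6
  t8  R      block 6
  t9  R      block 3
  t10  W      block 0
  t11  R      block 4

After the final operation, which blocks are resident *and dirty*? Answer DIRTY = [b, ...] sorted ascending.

  0 | W B8 → L2 miss [D]
  1 | W B6 → L0 miss [D]
  2 | W B6 → L0 hit [D]
  3 | W B6 → L0 hit [D]
  4 | R B5 → L2 miss wb→B8 [-]
  5 | R B3 → L0 miss wb→B6 [-]
  6 | W B3 → L0 hit [D]
  7 | R B6 → L0 miss wb→B3 [-]
  8 | R B6 → L0 hit [-]
  9 | R B3 → L0 miss [-]
  10 | W B0 → L0 miss [D]
  11 | R B4 → L1 miss [-]

DIRTY = [0]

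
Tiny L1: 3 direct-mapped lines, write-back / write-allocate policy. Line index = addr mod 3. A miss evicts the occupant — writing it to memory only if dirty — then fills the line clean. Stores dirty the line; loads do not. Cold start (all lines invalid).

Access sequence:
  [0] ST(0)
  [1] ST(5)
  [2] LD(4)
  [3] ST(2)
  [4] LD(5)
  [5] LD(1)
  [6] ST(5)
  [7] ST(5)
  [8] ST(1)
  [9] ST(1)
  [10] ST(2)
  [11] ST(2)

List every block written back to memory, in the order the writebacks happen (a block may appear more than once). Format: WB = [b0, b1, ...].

WB = [5, 2, 5]

0: W B0 -> L0 miss  d=D]
1: W B5 -> L2 miss  d=D]
2: R B4 -> L1 miss  d=-]
3: W B2 -> L2 miss wb->B5  d=D]
4: R B5 -> L2 miss wb->B2  d=-]
5: R B1 -> L1 miss  d=-]
6: W B5 -> L2 hit  d=D]
7: W B5 -> L2 hit  d=D]
8: W B1 -> L1 hit  d=D]
9: W B1 -> L1 hit  d=D]
10: W B2 -> L2 miss wb->B5  d=D]
11: W B2 -> L2 hit  d=D]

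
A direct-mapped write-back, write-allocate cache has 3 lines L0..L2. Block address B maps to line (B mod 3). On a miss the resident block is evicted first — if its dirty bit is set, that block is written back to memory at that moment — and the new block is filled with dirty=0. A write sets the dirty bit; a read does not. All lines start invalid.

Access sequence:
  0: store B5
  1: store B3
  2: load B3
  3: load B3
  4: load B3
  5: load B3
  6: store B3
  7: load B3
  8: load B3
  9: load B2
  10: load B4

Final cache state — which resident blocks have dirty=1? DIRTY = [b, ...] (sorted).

DIRTY = [3]

  0 | W B5 → L2 miss [D]
  1 | W B3 → L0 miss [D]
  2 | R B3 → L0 hit [D]
  3 | R B3 → L0 hit [D]
  4 | R B3 → L0 hit [D]
  5 | R B3 → L0 hit [D]
  6 | W B3 → L0 hit [D]
  7 | R B3 → L0 hit [D]
  8 | R B3 → L0 hit [D]
  9 | R B2 → L2 miss wb→B5 [-]
  10 | R B4 → L1 miss [-]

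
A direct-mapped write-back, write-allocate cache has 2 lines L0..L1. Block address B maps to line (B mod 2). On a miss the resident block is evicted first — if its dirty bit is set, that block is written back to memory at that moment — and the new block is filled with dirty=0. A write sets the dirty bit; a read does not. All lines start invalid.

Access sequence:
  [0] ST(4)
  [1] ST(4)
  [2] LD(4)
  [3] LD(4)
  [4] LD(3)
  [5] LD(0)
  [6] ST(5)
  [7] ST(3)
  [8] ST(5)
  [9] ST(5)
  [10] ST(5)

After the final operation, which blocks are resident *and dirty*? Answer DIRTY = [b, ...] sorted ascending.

  0 | W B4 → L0 miss [D]
  1 | W B4 → L0 hit [D]
  2 | R B4 → L0 hit [D]
  3 | R B4 → L0 hit [D]
  4 | R B3 → L1 miss [-]
  5 | R B0 → L0 miss wb→B4 [-]
  6 | W B5 → L1 miss [D]
  7 | W B3 → L1 miss wb→B5 [D]
  8 | W B5 → L1 miss wb→B3 [D]
  9 | W B5 → L1 hit [D]
  10 | W B5 → L1 hit [D]

DIRTY = [5]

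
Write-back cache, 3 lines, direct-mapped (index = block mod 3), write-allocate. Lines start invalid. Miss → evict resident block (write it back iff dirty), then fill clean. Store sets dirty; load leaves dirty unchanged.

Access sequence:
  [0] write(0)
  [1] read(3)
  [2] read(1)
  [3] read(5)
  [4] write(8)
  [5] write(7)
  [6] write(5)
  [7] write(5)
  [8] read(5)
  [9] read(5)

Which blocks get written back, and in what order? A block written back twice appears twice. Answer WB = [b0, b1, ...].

WB = [0, 8]

0: W B0 -> L0 miss  d=D]
1: R B3 -> L0 miss wb->B0  d=-]
2: R B1 -> L1 miss  d=-]
3: R B5 -> L2 miss  d=-]
4: W B8 -> L2 miss  d=D]
5: W B7 -> L1 miss  d=D]
6: W B5 -> L2 miss wb->B8  d=D]
7: W B5 -> L2 hit  d=D]
8: R B5 -> L2 hit  d=D]
9: R B5 -> L2 hit  d=D]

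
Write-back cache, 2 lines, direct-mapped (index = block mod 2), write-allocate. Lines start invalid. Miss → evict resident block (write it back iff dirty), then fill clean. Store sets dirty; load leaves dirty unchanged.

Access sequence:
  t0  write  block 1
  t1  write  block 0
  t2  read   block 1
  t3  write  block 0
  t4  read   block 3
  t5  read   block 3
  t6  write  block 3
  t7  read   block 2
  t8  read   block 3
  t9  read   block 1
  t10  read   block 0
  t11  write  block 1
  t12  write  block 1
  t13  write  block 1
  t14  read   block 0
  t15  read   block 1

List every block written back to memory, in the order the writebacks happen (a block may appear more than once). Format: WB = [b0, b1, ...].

WB = [1, 0, 3]

0: W B1 → L1 miss [D]
1: W B0 → L0 miss [D]
2: R B1 → L1 hit [D]
3: W B0 → L0 hit [D]
4: R B3 → L1 miss wb→B1 [-]
5: R B3 → L1 hit [-]
6: W B3 → L1 hit [D]
7: R B2 → L0 miss wb→B0 [-]
8: R B3 → L1 hit [D]
9: R B1 → L1 miss wb→B3 [-]
10: R B0 → L0 miss [-]
11: W B1 → L1 hit [D]
12: W B1 → L1 hit [D]
13: W B1 → L1 hit [D]
14: R B0 → L0 hit [-]
15: R B1 → L1 hit [D]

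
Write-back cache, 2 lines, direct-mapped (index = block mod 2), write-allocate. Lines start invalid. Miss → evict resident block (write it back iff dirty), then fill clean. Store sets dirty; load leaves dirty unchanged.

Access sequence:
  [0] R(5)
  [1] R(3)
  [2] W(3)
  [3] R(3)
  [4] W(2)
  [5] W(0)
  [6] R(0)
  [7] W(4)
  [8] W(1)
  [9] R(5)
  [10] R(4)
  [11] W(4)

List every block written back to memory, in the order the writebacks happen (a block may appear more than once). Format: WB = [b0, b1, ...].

WB = [2, 0, 3, 1]

0: R B5 → L1 miss [-]
1: R B3 → L1 miss [-]
2: W B3 → L1 hit [D]
3: R B3 → L1 hit [D]
4: W B2 → L0 miss [D]
5: W B0 → L0 miss wb→B2 [D]
6: R B0 → L0 hit [D]
7: W B4 → L0 miss wb→B0 [D]
8: W B1 → L1 miss wb→B3 [D]
9: R B5 → L1 miss wb→B1 [-]
10: R B4 → L0 hit [D]
11: W B4 → L0 hit [D]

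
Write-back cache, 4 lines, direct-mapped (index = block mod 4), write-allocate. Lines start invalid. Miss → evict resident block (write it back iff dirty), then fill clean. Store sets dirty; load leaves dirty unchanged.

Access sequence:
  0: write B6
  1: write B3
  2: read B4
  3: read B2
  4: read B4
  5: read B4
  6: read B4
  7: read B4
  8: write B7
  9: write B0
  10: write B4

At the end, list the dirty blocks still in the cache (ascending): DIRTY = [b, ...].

0: W B6 -> L2 miss  d=D]
1: W B3 -> L3 miss  d=D]
2: R B4 -> L0 miss  d=-]
3: R B2 -> L2 miss wb->B6  d=-]
4: R B4 -> L0 hit  d=-]
5: R B4 -> L0 hit  d=-]
6: R B4 -> L0 hit  d=-]
7: R B4 -> L0 hit  d=-]
8: W B7 -> L3 miss wb->B3  d=D]
9: W B0 -> L0 miss  d=D]
10: W B4 -> L0 miss wb->B0  d=D]

DIRTY = [4, 7]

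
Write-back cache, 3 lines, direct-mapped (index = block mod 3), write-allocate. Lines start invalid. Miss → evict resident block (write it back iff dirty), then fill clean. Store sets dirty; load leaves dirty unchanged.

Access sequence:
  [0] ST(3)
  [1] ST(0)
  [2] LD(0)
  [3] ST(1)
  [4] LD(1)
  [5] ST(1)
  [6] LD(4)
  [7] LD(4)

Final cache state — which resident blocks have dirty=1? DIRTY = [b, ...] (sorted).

0: W B3 -> L0 miss  d=D]
1: W B0 -> L0 miss wb->B3  d=D]
2: R B0 -> L0 hit  d=D]
3: W B1 -> L1 miss  d=D]
4: R B1 -> L1 hit  d=D]
5: W B1 -> L1 hit  d=D]
6: R B4 -> L1 miss wb->B1  d=-]
7: R B4 -> L1 hit  d=-]

DIRTY = [0]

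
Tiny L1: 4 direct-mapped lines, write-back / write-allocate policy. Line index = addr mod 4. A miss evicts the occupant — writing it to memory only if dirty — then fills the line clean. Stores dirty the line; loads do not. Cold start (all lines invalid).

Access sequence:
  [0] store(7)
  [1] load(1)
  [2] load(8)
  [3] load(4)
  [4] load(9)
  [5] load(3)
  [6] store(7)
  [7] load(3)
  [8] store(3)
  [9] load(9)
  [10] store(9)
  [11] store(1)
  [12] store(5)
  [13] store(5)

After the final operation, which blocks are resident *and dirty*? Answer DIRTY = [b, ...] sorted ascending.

0: W B7 → L3 miss [D]
1: R B1 → L1 miss [-]
2: R B8 → L0 miss [-]
3: R B4 → L0 miss [-]
4: R B9 → L1 miss [-]
5: R B3 → L3 miss wb→B7 [-]
6: W B7 → L3 miss [D]
7: R B3 → L3 miss wb→B7 [-]
8: W B3 → L3 hit [D]
9: R B9 → L1 hit [-]
10: W B9 → L1 hit [D]
11: W B1 → L1 miss wb→B9 [D]
12: W B5 → L1 miss wb→B1 [D]
13: W B5 → L1 hit [D]

DIRTY = [3, 5]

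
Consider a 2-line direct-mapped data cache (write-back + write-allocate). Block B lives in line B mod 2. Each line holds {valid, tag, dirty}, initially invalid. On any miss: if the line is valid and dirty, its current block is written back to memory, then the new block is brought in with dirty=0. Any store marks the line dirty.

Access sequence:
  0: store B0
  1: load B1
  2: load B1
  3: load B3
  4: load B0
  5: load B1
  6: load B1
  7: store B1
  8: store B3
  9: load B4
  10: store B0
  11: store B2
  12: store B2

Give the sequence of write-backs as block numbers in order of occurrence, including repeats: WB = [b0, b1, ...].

  0 | W B0 → L0 miss [D]
  1 | R B1 → L1 miss [-]
  2 | R B1 → L1 hit [-]
  3 | R B3 → L1 miss [-]
  4 | R B0 → L0 hit [D]
  5 | R B1 → L1 miss [-]
  6 | R B1 → L1 hit [-]
  7 | W B1 → L1 hit [D]
  8 | W B3 → L1 miss wb→B1 [D]
  9 | R B4 → L0 miss wb→B0 [-]
  10 | W B0 → L0 miss [D]
  11 | W B2 → L0 miss wb→B0 [D]
  12 | W B2 → L0 hit [D]

WB = [1, 0, 0]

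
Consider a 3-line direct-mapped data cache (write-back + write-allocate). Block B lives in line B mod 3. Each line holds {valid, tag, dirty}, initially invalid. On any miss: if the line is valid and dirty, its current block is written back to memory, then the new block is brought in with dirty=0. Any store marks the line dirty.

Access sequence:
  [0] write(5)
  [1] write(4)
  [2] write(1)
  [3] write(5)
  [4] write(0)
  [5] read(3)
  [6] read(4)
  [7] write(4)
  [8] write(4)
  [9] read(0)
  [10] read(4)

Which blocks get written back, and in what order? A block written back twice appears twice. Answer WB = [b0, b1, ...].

WB = [4, 0, 1]

0: W B5 -> L2 miss  d=D]
1: W B4 -> L1 miss  d=D]
2: W B1 -> L1 miss wb->B4  d=D]
3: W B5 -> L2 hit  d=D]
4: W B0 -> L0 miss  d=D]
5: R B3 -> L0 miss wb->B0  d=-]
6: R B4 -> L1 miss wb->B1  d=-]
7: W B4 -> L1 hit  d=D]
8: W B4 -> L1 hit  d=D]
9: R B0 -> L0 miss  d=-]
10: R B4 -> L1 hit  d=D]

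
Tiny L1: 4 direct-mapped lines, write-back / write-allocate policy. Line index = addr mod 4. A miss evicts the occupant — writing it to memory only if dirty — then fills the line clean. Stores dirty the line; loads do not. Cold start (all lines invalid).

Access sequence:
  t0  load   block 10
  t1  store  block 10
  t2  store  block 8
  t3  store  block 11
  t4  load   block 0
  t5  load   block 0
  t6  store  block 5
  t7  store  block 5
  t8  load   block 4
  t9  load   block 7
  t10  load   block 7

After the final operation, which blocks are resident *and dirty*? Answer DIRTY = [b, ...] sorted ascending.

  0 | R B10 → L2 miss [-]
  1 | W B10 → L2 hit [D]
  2 | W B8 → L0 miss [D]
  3 | W B11 → L3 miss [D]
  4 | R B0 → L0 miss wb→B8 [-]
  5 | R B0 → L0 hit [-]
  6 | W B5 → L1 miss [D]
  7 | W B5 → L1 hit [D]
  8 | R B4 → L0 miss [-]
  9 | R B7 → L3 miss wb→B11 [-]
  10 | R B7 → L3 hit [-]

DIRTY = [5, 10]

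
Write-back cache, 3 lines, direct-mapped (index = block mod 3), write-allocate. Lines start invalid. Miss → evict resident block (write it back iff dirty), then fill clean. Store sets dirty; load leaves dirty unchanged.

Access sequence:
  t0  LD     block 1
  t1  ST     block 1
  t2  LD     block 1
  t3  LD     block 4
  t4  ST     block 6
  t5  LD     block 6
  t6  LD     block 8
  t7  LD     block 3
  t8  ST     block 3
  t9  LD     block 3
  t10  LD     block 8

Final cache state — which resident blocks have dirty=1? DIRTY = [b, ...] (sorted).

DIRTY = [3]

  0 | R B1 → L1 miss [-]
  1 | W B1 → L1 hit [D]
  2 | R B1 → L1 hit [D]
  3 | R B4 → L1 miss wb→B1 [-]
  4 | W B6 → L0 miss [D]
  5 | R B6 → L0 hit [D]
  6 | R B8 → L2 miss [-]
  7 | R B3 → L0 miss wb→B6 [-]
  8 | W B3 → L0 hit [D]
  9 | R B3 → L0 hit [D]
  10 | R B8 → L2 hit [-]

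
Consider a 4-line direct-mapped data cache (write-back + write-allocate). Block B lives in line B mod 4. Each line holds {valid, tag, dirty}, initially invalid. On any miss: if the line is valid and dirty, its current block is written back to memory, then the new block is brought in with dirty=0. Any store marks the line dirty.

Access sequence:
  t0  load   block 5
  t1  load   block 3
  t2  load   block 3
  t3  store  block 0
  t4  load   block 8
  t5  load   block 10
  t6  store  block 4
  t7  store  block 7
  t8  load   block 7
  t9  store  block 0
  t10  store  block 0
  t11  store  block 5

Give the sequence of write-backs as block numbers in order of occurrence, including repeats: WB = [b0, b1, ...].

0: R B5 -> L1 miss  d=-]
1: R B3 -> L3 miss  d=-]
2: R B3 -> L3 hit  d=-]
3: W B0 -> L0 miss  d=D]
4: R B8 -> L0 miss wb->B0  d=-]
5: R B10 -> L2 miss  d=-]
6: W B4 -> L0 miss  d=D]
7: W B7 -> L3 miss  d=D]
8: R B7 -> L3 hit  d=D]
9: W B0 -> L0 miss wb->B4  d=D]
10: W B0 -> L0 hit  d=D]
11: W B5 -> L1 hit  d=D]

WB = [0, 4]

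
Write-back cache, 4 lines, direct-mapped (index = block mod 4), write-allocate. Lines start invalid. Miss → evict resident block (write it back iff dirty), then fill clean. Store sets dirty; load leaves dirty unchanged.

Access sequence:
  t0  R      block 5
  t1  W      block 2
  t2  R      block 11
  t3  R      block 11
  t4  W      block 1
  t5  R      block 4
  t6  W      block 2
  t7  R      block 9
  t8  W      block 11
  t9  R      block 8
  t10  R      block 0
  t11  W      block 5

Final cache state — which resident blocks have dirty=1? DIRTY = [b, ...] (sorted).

0: R B5 -> L1 miss  d=-]
1: W B2 -> L2 miss  d=D]
2: R B11 -> L3 miss  d=-]
3: R B11 -> L3 hit  d=-]
4: W B1 -> L1 miss  d=D]
5: R B4 -> L0 miss  d=-]
6: W B2 -> L2 hit  d=D]
7: R B9 -> L1 miss wb->B1  d=-]
8: W B11 -> L3 hit  d=D]
9: R B8 -> L0 miss  d=-]
10: R B0 -> L0 miss  d=-]
11: W B5 -> L1 miss  d=D]

DIRTY = [2, 5, 11]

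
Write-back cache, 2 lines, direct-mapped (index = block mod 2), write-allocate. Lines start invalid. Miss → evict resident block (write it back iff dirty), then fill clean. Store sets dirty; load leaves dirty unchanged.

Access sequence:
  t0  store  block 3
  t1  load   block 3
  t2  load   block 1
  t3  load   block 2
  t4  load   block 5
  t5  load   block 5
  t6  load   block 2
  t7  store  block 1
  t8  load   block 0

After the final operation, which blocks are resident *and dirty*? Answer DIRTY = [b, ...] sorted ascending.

DIRTY = [1]

  0 | W B3 → L1 miss [D]
  1 | R B3 → L1 hit [D]
  2 | R B1 → L1 miss wb→B3 [-]
  3 | R B2 → L0 miss [-]
  4 | R B5 → L1 miss [-]
  5 | R B5 → L1 hit [-]
  6 | R B2 → L0 hit [-]
  7 | W B1 → L1 miss [D]
  8 | R B0 → L0 miss [-]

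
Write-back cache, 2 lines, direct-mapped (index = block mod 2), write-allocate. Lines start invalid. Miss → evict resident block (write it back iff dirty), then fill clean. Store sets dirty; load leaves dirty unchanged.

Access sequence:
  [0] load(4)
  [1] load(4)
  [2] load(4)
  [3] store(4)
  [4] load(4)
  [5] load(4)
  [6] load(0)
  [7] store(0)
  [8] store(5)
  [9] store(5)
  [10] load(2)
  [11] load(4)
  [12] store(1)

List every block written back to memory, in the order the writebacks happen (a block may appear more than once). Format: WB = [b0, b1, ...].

WB = [4, 0, 5]

  0 | R B4 → L0 miss [-]
  1 | R B4 → L0 hit [-]
  2 | R B4 → L0 hit [-]
  3 | W B4 → L0 hit [D]
  4 | R B4 → L0 hit [D]
  5 | R B4 → L0 hit [D]
  6 | R B0 → L0 miss wb→B4 [-]
  7 | W B0 → L0 hit [D]
  8 | W B5 → L1 miss [D]
  9 | W B5 → L1 hit [D]
  10 | R B2 → L0 miss wb→B0 [-]
  11 | R B4 → L0 miss [-]
  12 | W B1 → L1 miss wb→B5 [D]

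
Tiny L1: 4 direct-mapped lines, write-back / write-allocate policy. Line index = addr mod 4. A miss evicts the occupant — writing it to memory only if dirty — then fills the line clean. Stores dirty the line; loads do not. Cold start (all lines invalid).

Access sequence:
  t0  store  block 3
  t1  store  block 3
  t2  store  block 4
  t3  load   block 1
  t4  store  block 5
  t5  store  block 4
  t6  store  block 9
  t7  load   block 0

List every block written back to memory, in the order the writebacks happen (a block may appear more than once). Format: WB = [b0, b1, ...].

WB = [5, 4]

0: W B3 → L3 miss [D]
1: W B3 → L3 hit [D]
2: W B4 → L0 miss [D]
3: R B1 → L1 miss [-]
4: W B5 → L1 miss [D]
5: W B4 → L0 hit [D]
6: W B9 → L1 miss wb→B5 [D]
7: R B0 → L0 miss wb→B4 [-]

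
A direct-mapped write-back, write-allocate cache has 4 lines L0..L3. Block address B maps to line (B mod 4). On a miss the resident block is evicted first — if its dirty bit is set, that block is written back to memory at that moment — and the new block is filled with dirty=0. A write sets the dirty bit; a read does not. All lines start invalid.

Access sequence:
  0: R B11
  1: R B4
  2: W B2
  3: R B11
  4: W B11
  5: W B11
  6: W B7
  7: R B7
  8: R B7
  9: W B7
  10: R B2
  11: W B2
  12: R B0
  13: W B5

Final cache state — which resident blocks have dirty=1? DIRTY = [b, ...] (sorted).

DIRTY = [2, 5, 7]

0: R B11 → L3 miss [-]
1: R B4 → L0 miss [-]
2: W B2 → L2 miss [D]
3: R B11 → L3 hit [-]
4: W B11 → L3 hit [D]
5: W B11 → L3 hit [D]
6: W B7 → L3 miss wb→B11 [D]
7: R B7 → L3 hit [D]
8: R B7 → L3 hit [D]
9: W B7 → L3 hit [D]
10: R B2 → L2 hit [D]
11: W B2 → L2 hit [D]
12: R B0 → L0 miss [-]
13: W B5 → L1 miss [D]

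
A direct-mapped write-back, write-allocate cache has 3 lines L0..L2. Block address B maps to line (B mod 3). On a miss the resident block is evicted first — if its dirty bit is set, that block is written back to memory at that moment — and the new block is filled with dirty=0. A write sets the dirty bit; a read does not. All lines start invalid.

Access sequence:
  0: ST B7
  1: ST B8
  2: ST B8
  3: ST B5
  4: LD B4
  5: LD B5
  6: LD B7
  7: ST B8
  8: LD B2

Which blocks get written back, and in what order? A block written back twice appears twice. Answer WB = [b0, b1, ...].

WB = [8, 7, 5, 8]

  0 | W B7 → L1 miss [D]
  1 | W B8 → L2 miss [D]
  2 | W B8 → L2 hit [D]
  3 | W B5 → L2 miss wb→B8 [D]
  4 | R B4 → L1 miss wb→B7 [-]
  5 | R B5 → L2 hit [D]
  6 | R B7 → L1 miss [-]
  7 | W B8 → L2 miss wb→B5 [D]
  8 | R B2 → L2 miss wb→B8 [-]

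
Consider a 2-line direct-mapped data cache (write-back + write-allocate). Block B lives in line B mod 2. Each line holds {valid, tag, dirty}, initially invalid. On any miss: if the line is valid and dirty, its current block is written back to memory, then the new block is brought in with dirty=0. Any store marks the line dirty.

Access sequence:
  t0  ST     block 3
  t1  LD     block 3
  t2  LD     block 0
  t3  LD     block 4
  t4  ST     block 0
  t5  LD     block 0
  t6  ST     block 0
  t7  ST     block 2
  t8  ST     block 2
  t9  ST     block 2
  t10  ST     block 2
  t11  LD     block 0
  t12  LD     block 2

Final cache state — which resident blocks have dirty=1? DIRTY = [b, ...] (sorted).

  0 | W B3 → L1 miss [D]
  1 | R B3 → L1 hit [D]
  2 | R B0 → L0 miss [-]
  3 | R B4 → L0 miss [-]
  4 | W B0 → L0 miss [D]
  5 | R B0 → L0 hit [D]
  6 | W B0 → L0 hit [D]
  7 | W B2 → L0 miss wb→B0 [D]
  8 | W B2 → L0 hit [D]
  9 | W B2 → L0 hit [D]
  10 | W B2 → L0 hit [D]
  11 | R B0 → L0 miss wb→B2 [-]
  12 | R B2 → L0 miss [-]

DIRTY = [3]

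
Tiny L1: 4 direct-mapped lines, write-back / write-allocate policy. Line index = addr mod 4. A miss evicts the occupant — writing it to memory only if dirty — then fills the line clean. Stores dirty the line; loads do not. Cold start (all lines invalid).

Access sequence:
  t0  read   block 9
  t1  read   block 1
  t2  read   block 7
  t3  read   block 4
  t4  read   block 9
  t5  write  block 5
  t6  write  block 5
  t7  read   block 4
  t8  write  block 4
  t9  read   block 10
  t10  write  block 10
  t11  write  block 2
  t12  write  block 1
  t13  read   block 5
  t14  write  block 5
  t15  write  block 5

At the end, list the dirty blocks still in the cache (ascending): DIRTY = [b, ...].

  0 | R B9 → L1 miss [-]
  1 | R B1 → L1 miss [-]
  2 | R B7 → L3 miss [-]
  3 | R B4 → L0 miss [-]
  4 | R B9 → L1 miss [-]
  5 | W B5 → L1 miss [D]
  6 | W B5 → L1 hit [D]
  7 | R B4 → L0 hit [-]
  8 | W B4 → L0 hit [D]
  9 | R B10 → L2 miss [-]
  10 | W B10 → L2 hit [D]
  11 | W B2 → L2 miss wb→B10 [D]
  12 | W B1 → L1 miss wb→B5 [D]
  13 | R B5 → L1 miss wb→B1 [-]
  14 | W B5 → L1 hit [D]
  15 | W B5 → L1 hit [D]

DIRTY = [2, 4, 5]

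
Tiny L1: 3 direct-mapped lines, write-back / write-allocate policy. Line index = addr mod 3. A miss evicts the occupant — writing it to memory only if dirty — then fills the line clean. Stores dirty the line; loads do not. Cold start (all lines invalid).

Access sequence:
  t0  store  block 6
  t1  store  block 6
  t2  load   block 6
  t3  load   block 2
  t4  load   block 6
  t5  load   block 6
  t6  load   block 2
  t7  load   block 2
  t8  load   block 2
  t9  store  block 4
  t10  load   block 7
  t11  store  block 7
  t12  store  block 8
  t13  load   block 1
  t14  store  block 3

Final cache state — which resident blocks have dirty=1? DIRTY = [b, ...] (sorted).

  0 | W B6 → L0 miss [D]
  1 | W B6 → L0 hit [D]
  2 | R B6 → L0 hit [D]
  3 | R B2 → L2 miss [-]
  4 | R B6 → L0 hit [D]
  5 | R B6 → L0 hit [D]
  6 | R B2 → L2 hit [-]
  7 | R B2 → L2 hit [-]
  8 | R B2 → L2 hit [-]
  9 | W B4 → L1 miss [D]
  10 | R B7 → L1 miss wb→B4 [-]
  11 | W B7 → L1 hit [D]
  12 | W B8 → L2 miss [D]
  13 | R B1 → L1 miss wb→B7 [-]
  14 | W B3 → L0 miss wb→B6 [D]

DIRTY = [3, 8]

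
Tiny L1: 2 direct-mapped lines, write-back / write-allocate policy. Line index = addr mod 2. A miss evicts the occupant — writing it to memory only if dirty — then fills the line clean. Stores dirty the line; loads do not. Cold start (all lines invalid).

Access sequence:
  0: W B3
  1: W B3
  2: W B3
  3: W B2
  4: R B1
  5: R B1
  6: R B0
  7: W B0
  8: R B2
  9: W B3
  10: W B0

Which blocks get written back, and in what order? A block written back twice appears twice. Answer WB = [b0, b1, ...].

0: W B3 -> L1 miss  d=D]
1: W B3 -> L1 hit  d=D]
2: W B3 -> L1 hit  d=D]
3: W B2 -> L0 miss  d=D]
4: R B1 -> L1 miss wb->B3  d=-]
5: R B1 -> L1 hit  d=-]
6: R B0 -> L0 miss wb->B2  d=-]
7: W B0 -> L0 hit  d=D]
8: R B2 -> L0 miss wb->B0  d=-]
9: W B3 -> L1 miss  d=D]
10: W B0 -> L0 miss  d=D]

WB = [3, 2, 0]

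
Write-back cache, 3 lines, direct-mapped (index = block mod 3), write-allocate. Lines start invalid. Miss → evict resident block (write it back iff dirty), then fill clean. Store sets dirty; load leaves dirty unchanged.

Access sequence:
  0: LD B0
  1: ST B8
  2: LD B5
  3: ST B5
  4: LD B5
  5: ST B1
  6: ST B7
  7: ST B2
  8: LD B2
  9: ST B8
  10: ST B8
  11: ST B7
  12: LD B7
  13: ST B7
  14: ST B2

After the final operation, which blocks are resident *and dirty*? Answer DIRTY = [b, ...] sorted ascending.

DIRTY = [2, 7]

  0 | R B0 → L0 miss [-]
  1 | W B8 → L2 miss [D]
  2 | R B5 → L2 miss wb→B8 [-]
  3 | W B5 → L2 hit [D]
  4 | R B5 → L2 hit [D]
  5 | W B1 → L1 miss [D]
  6 | W B7 → L1 miss wb→B1 [D]
  7 | W B2 → L2 miss wb→B5 [D]
  8 | R B2 → L2 hit [D]
  9 | W B8 → L2 miss wb→B2 [D]
  10 | W B8 → L2 hit [D]
  11 | W B7 → L1 hit [D]
  12 | R B7 → L1 hit [D]
  13 | W B7 → L1 hit [D]
  14 | W B2 → L2 miss wb→B8 [D]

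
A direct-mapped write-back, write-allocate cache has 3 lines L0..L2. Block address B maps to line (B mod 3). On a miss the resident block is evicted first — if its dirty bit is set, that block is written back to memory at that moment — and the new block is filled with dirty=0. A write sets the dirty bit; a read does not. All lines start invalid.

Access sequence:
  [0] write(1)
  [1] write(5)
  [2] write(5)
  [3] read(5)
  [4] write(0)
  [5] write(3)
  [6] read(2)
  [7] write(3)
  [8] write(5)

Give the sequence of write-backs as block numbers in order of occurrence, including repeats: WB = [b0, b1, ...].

WB = [0, 5]

0: W B1 → L1 miss [D]
1: W B5 → L2 miss [D]
2: W B5 → L2 hit [D]
3: R B5 → L2 hit [D]
4: W B0 → L0 miss [D]
5: W B3 → L0 miss wb→B0 [D]
6: R B2 → L2 miss wb→B5 [-]
7: W B3 → L0 hit [D]
8: W B5 → L2 miss [D]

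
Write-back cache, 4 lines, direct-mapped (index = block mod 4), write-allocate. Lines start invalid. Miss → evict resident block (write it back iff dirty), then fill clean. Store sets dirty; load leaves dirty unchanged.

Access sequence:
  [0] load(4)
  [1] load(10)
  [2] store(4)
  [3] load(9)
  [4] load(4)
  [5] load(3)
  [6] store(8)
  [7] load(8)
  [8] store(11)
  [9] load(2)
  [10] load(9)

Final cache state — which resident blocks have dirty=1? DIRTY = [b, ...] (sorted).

DIRTY = [8, 11]

0: R B4 → L0 miss [-]
1: R B10 → L2 miss [-]
2: W B4 → L0 hit [D]
3: R B9 → L1 miss [-]
4: R B4 → L0 hit [D]
5: R B3 → L3 miss [-]
6: W B8 → L0 miss wb→B4 [D]
7: R B8 → L0 hit [D]
8: W B11 → L3 miss [D]
9: R B2 → L2 miss [-]
10: R B9 → L1 hit [-]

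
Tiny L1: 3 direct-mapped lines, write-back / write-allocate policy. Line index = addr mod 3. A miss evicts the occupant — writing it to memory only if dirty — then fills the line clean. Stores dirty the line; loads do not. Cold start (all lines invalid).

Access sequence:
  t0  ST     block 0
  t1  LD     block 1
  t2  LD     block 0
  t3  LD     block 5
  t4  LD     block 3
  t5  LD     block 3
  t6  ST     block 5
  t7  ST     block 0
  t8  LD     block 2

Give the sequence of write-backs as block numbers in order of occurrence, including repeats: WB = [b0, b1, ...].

WB = [0, 5]

  0 | W B0 → L0 miss [D]
  1 | R B1 → L1 miss [-]
  2 | R B0 → L0 hit [D]
  3 | R B5 → L2 miss [-]
  4 | R B3 → L0 miss wb→B0 [-]
  5 | R B3 → L0 hit [-]
  6 | W B5 → L2 hit [D]
  7 | W B0 → L0 miss [D]
  8 | R B2 → L2 miss wb→B5 [-]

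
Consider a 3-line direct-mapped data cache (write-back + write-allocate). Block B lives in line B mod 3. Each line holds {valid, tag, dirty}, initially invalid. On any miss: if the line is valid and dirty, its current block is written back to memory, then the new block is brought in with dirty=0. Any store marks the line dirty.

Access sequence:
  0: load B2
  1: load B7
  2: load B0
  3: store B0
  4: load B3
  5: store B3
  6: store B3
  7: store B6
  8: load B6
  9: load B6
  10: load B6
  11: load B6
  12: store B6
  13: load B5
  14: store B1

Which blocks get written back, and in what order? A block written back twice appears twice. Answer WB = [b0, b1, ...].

WB = [0, 3]

0: R B2 -> L2 miss  d=-]
1: R B7 -> L1 miss  d=-]
2: R B0 -> L0 miss  d=-]
3: W B0 -> L0 hit  d=D]
4: R B3 -> L0 miss wb->B0  d=-]
5: W B3 -> L0 hit  d=D]
6: W B3 -> L0 hit  d=D]
7: W B6 -> L0 miss wb->B3  d=D]
8: R B6 -> L0 hit  d=D]
9: R B6 -> L0 hit  d=D]
10: R B6 -> L0 hit  d=D]
11: R B6 -> L0 hit  d=D]
12: W B6 -> L0 hit  d=D]
13: R B5 -> L2 miss  d=-]
14: W B1 -> L1 miss  d=D]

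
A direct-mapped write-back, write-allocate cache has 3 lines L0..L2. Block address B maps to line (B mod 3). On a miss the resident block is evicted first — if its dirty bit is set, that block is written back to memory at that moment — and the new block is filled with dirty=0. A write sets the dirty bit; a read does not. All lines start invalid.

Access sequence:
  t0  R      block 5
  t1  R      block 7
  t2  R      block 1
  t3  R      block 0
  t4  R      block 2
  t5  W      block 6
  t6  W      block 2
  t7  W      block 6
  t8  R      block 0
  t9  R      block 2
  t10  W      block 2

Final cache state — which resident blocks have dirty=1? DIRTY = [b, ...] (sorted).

DIRTY = [2]

  0 | R B5 → L2 miss [-]
  1 | R B7 → L1 miss [-]
  2 | R B1 → L1 miss [-]
  3 | R B0 → L0 miss [-]
  4 | R B2 → L2 miss [-]
  5 | W B6 → L0 miss [D]
  6 | W B2 → L2 hit [D]
  7 | W B6 → L0 hit [D]
  8 | R B0 → L0 miss wb→B6 [-]
  9 | R B2 → L2 hit [D]
  10 | W B2 → L2 hit [D]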